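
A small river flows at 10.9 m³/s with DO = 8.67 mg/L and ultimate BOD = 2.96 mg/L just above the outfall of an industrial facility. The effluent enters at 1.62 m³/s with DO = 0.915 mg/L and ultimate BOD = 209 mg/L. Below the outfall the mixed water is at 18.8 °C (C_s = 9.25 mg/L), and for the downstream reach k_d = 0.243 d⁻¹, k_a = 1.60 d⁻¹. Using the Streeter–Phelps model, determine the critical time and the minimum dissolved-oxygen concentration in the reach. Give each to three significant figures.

t_c ≈ 1.13 d; minimum DO ≈ 5.83 mg/L

Mixed DO = (10.9×8.67 + 1.62×0.915)/(10.9+1.62) = 95.99/12.52 = 7.667 mg/L.
Mixed L₀ = (10.9×2.96 + 1.62×209)/(12.52) = 370.8/12.52 = 29.62 mg/L.
Initial deficit D₀ = C_s − DO₀ = 9.25 − 7.667 = 1.583 mg/L.
t_c = (1/1.357) ln[(1.60/0.243)(1 − 1.583×1.357/(0.243×29.62))] = 0.7369 × ln(4.619) = 1.128 d.
D_c = (0.243/1.60) × 29.62 × e^(−0.243×1.128) = 0.1519 × 29.62 × 0.7603 = 3.420 mg/L.
Minimum DO = 9.25 − 3.420 = 5.830 mg/L.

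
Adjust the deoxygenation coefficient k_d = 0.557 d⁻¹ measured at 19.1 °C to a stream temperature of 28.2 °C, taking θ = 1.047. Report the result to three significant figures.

k_d ≈ 0.846 d⁻¹

k_d(T₂) = k_d(T₁) · θ^(T₂−T₁) = 0.557 × 1.047^(28.2−19.1)
= 0.557 × 1.047^9.10 = 0.557 × 1.519 = 0.8460 d⁻¹.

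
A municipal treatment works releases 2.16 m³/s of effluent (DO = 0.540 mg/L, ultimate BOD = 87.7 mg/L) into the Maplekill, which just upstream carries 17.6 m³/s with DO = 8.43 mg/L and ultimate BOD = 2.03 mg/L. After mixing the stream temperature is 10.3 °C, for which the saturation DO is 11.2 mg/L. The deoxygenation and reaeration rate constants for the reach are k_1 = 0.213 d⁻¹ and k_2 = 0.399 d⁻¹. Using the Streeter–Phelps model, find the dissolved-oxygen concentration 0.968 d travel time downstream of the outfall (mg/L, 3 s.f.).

Mixed DO = (17.6×8.43 + 2.16×0.540)/(17.6+2.16) = 149.5/19.76 = 7.568 mg/L.
Mixed L₀ = (17.6×2.03 + 2.16×87.7)/(19.76) = 225.2/19.76 = 11.39 mg/L.
Initial deficit D₀ = C_s − DO₀ = 11.2 − 7.568 = 3.632 mg/L.
D(0.968) = [0.213×11.39/(0.399−0.213)](e^(−0.213×0.968) − e^(−0.399×0.968)) + 3.632 e^(−0.399×0.968)
= 13.05 × (0.8137 − 0.6796) + 3.632 × 0.6796 = 4.218 mg/L.
DO = 11.2 − 4.218 = 6.982 mg/L.

DO ≈ 6.98 mg/L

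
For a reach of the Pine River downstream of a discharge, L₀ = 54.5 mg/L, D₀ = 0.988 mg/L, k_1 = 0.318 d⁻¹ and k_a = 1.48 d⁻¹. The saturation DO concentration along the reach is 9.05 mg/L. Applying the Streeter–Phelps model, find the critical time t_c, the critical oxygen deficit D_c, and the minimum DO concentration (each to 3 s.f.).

t_c ≈ 1.26 d; D_c ≈ 7.83 mg/L; min DO ≈ 1.22 mg/L

With k_a/k_1 = 4.654 and 1 − D₀(k_a−k_1)/(k_1 L₀) = 0.9338,
t_c = ln(4.654 × 0.9338) / (1.48 − 0.318) = ln(4.346) / 1.162 = 1.469/1.162 = 1.264 d.
L(t_c) = L₀ e^(−k_1 t_c) = 54.5 × 0.6689 = 36.46 mg/L, and at the critical point k_a D_c = k_1 L, so D_c = (0.318/1.48) × 36.46 = 7.833 mg/L.
Minimum DO = C_s − D_c = 9.05 − 7.833 = 1.217 mg/L.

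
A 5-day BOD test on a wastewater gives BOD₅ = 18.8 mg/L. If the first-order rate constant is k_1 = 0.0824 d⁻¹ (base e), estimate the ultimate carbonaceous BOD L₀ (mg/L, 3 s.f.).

BOD₅ = L₀(1 − e^(−5k_1)) ⇒ L₀ = BOD₅ / (1 − e^(−5×0.0824))
= 18.8 / (1 − 0.6623) = 18.8 / 0.3377 = 55.67 mg/L.

L₀ ≈ 55.7 mg/L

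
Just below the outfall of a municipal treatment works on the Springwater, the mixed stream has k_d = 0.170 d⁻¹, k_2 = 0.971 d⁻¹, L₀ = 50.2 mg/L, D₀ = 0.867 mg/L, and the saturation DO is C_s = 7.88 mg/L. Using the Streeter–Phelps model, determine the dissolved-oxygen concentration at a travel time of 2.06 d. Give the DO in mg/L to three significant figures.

k_d L₀/(k_2−k_d) = 0.170×50.2/(0.971−0.170) = 8.534/0.8010 = 10.65 mg/L.
e^(−k_d t) = e^(−0.170×2.060) = 0.7045; e^(−k_2 t) = e^(−0.971×2.060) = 0.1353.
D = 10.65 × (0.7045 − 0.1353) + 0.867 × 0.1353 = 6.065 + 0.1173 = 6.182 mg/L.
DO = C_s − D = 7.88 − 6.182 = 1.698 mg/L.

DO ≈ 1.70 mg/L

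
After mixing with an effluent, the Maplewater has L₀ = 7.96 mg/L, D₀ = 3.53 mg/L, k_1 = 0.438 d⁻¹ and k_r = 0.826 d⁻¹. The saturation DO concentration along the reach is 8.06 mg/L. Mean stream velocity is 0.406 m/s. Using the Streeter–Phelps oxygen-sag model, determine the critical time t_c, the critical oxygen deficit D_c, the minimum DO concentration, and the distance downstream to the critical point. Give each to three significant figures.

t_c ≈ 0.349 d; D_c ≈ 3.62 mg/L; min DO ≈ 4.44 mg/L; x_c ≈ 12.2 km

t_c = [1/(k_r−k_1)] ln[(k_r/k_1)(1 − D₀(k_r−k_1)/(k_1 L₀))]
= [1/(0.826−0.438)] ln[(0.826/0.438)(1 − 3.53×0.3880/(0.438×7.96))]
= (1/0.3880) ln[1.886 × 0.6072] = 2.577 × ln(1.145) = 2.577 × 0.1354 = 0.3490 d.
L(t_c) = L₀ e^(−k_1 t_c) = 7.96 × 0.8583 = 6.832 mg/L, and at the critical point k_r D_c = k_1 L, so D_c = (0.438/0.826) × 6.832 = 3.623 mg/L.
Minimum DO = C_s − D_c = 8.06 − 3.623 = 4.437 mg/L.
x_c = v t_c = 0.406 m/s × 0.3490 d × 86400 s/d = 12240 m ≈ 12.2 km.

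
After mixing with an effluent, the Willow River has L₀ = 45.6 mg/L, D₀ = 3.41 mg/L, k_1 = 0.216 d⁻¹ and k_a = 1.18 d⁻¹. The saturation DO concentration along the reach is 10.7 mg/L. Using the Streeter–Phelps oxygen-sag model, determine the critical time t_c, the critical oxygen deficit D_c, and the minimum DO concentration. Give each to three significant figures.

t_c ≈ 1.34 d; D_c ≈ 6.25 mg/L; min DO ≈ 4.45 mg/L

At the critical point dD/dt = 0, so k_1 L₀ e^(−k_1 t) = k_a D. Substituting D(t) from the Streeter–Phelps equation and solving for t gives
t_c = ln[(k_a/k_1)(1 − D₀(k_a−k_1)/(k_1 L₀))] / (k_a−k_1).
Here k_a−k_1 = 0.9640 d⁻¹ and 1 − D₀(k_a−k_1)/(k_1 L₀) = 1 − 3.41×0.9640/(0.216×45.6) = 0.6663, so
t_c = ln(5.463 × 0.6663) / 0.9640 = 1.292 / 0.9640 = 1.340 d.
L(t_c) = L₀ e^(−k_1 t_c) = 45.6 × 0.7487 = 34.14 mg/L, and at the critical point k_a D_c = k_1 L, so D_c = (0.216/1.18) × 34.14 = 6.249 mg/L.
Minimum DO = C_s − D_c = 10.7 − 6.249 = 4.451 mg/L.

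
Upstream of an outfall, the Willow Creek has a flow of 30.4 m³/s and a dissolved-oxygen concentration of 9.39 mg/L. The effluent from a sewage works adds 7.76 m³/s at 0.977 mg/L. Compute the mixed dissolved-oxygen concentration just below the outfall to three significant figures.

7.68 mg/L

Flow-weighted mixing: C = (Q_r C_r + Q_w C_w)/(Q_r + Q_w)
= (30.4×9.39 + 7.76×0.977)/(30.4 + 7.76) = 293.0/38.16 = 7.679 mg/L.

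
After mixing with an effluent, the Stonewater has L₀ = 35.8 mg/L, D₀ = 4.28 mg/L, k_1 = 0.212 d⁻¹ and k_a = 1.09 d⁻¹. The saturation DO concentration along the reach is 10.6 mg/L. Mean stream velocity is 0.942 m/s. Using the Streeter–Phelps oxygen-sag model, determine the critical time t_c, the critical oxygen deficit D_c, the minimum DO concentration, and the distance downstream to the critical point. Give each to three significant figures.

t_c = [1/(k_a−k_1)] ln[(k_a/k_1)(1 − D₀(k_a−k_1)/(k_1 L₀))]
= [1/(1.09−0.212)] ln[(1.09/0.212)(1 − 4.28×0.8780/(0.212×35.8))]
= (1/0.8780) ln[5.142 × 0.5049] = 1.139 × ln(2.596) = 1.139 × 0.9539 = 1.086 d.
L(t_c) = L₀ e^(−k_1 t_c) = 35.8 × 0.7943 = 28.44 mg/L, and at the critical point k_a D_c = k_1 L, so D_c = (0.212/1.09) × 28.44 = 5.530 mg/L.
Minimum DO = C_s − D_c = 10.6 − 5.530 = 5.070 mg/L.
x_c = v t_c = 0.942 m/s × 1.086 d × 86400 s/d = 88420 m ≈ 88.4 km.

t_c ≈ 1.09 d; D_c ≈ 5.53 mg/L; min DO ≈ 5.07 mg/L; x_c ≈ 88.4 km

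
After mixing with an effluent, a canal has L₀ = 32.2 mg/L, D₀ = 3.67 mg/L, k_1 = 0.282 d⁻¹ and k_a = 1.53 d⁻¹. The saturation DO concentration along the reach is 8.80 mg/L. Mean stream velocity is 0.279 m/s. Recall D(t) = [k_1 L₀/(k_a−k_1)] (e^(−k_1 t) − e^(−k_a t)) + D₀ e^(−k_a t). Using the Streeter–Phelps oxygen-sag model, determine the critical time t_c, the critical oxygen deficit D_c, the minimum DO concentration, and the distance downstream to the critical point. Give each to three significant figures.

t_c ≈ 0.793 d; D_c ≈ 4.75 mg/L; min DO ≈ 4.05 mg/L; x_c ≈ 19.1 km

t_c = [1/(k_a−k_1)] ln[(k_a/k_1)(1 − D₀(k_a−k_1)/(k_1 L₀))]
= [1/(1.53−0.282)] ln[(1.53/0.282)(1 − 3.67×1.248/(0.282×32.2))]
= (1/1.248) ln[5.426 × 0.4956] = 0.8013 × ln(2.689) = 0.8013 × 0.9891 = 0.7926 d.
D_c = (k_1/k_a) L₀ e^(−k_1 t_c) = (0.282/1.53) × 32.2 × e^(−0.282×0.7926) = 0.1843 × 32.2 × 0.7997 = 4.746 mg/L.
Minimum DO = C_s − D_c = 8.80 − 4.746 = 4.054 mg/L.
x_c = v t_c = 0.279 m/s × 0.7926 d × 86400 s/d = 19110 m ≈ 19.1 km.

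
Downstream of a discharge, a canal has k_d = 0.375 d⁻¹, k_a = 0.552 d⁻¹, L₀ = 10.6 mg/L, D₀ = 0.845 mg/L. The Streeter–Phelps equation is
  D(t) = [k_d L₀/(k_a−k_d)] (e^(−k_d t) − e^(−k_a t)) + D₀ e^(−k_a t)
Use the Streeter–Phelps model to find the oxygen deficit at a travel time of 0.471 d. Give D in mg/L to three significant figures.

D ≈ 2.16 mg/L

k_d L₀/(k_a−k_d) = 0.375×10.6/(0.552−0.375) = 3.975/0.1770 = 22.46 mg/L.
e^(−k_d t) = e^(−0.375×0.4710) = 0.8381; e^(−k_a t) = e^(−0.552×0.4710) = 0.7711.
D = 22.46 × (0.8381 − 0.7711) + 0.845 × 0.7711 = 1.505 + 0.6515 = 2.157 mg/L.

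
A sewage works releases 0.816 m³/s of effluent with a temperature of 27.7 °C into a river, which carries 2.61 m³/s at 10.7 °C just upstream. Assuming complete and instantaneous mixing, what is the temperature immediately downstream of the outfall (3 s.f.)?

Flow-weighted mixing: C = (Q_r C_r + Q_w C_w)/(Q_r + Q_w)
= (2.61×10.7 + 0.816×27.7)/(2.61 + 0.816) = 50.53/3.426 = 14.75 °C.

14.7 °C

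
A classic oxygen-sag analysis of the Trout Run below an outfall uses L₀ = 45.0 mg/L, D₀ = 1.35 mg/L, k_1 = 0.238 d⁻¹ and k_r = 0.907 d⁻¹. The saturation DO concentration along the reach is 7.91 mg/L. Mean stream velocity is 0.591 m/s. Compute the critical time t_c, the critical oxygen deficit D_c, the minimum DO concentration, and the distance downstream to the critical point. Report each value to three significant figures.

t_c ≈ 1.87 d; D_c ≈ 7.57 mg/L; min DO ≈ 0.340 mg/L; x_c ≈ 95.4 km

t_c = [1/(k_r−k_1)] ln[(k_r/k_1)(1 − D₀(k_r−k_1)/(k_1 L₀))]
= [1/(0.907−0.238)] ln[(0.907/0.238)(1 − 1.35×0.6690/(0.238×45.0))]
= (1/0.6690) ln[3.811 × 0.9157] = 1.495 × ln(3.490) = 1.495 × 1.250 = 1.868 d.
D_c = (k_1/k_r) L₀ e^(−k_1 t_c) = (0.238/0.907) × 45.0 × e^(−0.238×1.868) = 0.2624 × 45.0 × 0.6411 = 7.570 mg/L.
Minimum DO = C_s − D_c = 7.91 − 7.570 = 0.3401 mg/L.
x_c = v t_c = 0.591 m/s × 1.868 d × 86400 s/d = 95390 m ≈ 95.4 km.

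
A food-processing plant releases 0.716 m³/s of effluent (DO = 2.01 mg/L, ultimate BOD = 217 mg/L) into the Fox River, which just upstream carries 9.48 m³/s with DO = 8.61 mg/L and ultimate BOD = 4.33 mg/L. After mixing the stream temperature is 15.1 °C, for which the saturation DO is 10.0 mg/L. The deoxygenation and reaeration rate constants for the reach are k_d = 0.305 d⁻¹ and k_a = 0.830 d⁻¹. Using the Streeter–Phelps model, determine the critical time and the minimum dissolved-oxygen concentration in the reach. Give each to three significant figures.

Mixed DO = (9.48×8.61 + 0.716×2.01)/(9.48+0.716) = 83.06/10.20 = 8.147 mg/L.
Mixed L₀ = (9.48×4.33 + 0.716×217)/(10.20) = 196.4/10.20 = 19.26 mg/L.
Initial deficit D₀ = C_s − DO₀ = 10.0 − 8.147 = 1.853 mg/L.
t_c = (1/0.5250) ln[(0.830/0.305)(1 − 1.853×0.5250/(0.305×19.26))] = 1.905 × ln(2.271) = 1.562 d.
D_c = (0.305/0.830) × 19.26 × e^(−0.305×1.562) = 0.3675 × 19.26 × 0.6210 = 4.396 mg/L.
Minimum DO = 10.0 − 4.396 = 5.604 mg/L.

t_c ≈ 1.56 d; minimum DO ≈ 5.60 mg/L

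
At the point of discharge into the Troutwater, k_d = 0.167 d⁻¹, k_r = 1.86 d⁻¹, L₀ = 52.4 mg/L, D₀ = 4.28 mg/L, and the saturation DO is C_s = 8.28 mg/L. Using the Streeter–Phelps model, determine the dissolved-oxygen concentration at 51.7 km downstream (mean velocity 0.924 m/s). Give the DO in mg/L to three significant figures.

DO ≈ 3.91 mg/L

Travel time t = x/v = 51.7 km / (0.924 m/s) = 51700 m / 0.924 m/s = 55950 s = 0.6476 d.
k_d L₀/(k_r−k_d) = 0.167×52.4/(1.86−0.167) = 8.751/1.693 = 5.169 mg/L.
e^(−k_d t) = e^(−0.167×0.6476) = 0.8975; e^(−k_r t) = e^(−1.86×0.6476) = 0.2998.
D = 5.169 × (0.8975 − 0.2998) + 4.28 × 0.2998 = 3.089 + 1.283 = 4.372 mg/L.
DO = C_s − D = 8.28 − 4.372 = 3.908 mg/L.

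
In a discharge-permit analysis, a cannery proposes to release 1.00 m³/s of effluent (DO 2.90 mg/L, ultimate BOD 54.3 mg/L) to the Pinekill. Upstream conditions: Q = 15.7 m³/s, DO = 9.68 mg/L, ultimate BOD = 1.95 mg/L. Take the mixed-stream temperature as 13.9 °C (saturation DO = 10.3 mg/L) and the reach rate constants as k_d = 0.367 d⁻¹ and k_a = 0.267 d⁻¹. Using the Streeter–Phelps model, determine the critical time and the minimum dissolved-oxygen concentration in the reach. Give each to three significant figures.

Mixed DO = (15.7×9.68 + 1.00×2.90)/(15.7+1.00) = 154.9/16.70 = 9.274 mg/L.
Mixed L₀ = (15.7×1.95 + 1.00×54.3)/(16.70) = 84.91/16.70 = 5.085 mg/L.
Initial deficit D₀ = C_s − DO₀ = 10.3 − 9.274 = 1.026 mg/L.
t_c = (1/-0.1000) ln[(0.267/0.367)(1 − 1.026×-0.1000/(0.367×5.085))] = -10.00 × ln(0.7675) = 2.646 d.
D_c = (0.367/0.267) × 5.085 × e^(−0.367×2.646) = 1.375 × 5.085 × 0.3787 = 2.647 mg/L.
Minimum DO = 10.3 − 2.647 = 7.653 mg/L.

t_c ≈ 2.65 d; minimum DO ≈ 7.65 mg/L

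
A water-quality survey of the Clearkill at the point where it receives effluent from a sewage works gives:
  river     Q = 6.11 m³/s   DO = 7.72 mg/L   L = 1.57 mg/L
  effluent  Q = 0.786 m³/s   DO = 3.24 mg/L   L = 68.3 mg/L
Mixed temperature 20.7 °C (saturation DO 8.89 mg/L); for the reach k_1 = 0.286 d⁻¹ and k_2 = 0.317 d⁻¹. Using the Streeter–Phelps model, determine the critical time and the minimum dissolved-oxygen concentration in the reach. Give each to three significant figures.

t_c ≈ 2.67 d; minimum DO ≈ 5.04 mg/L

Mixed DO = (6.11×7.72 + 0.786×3.24)/(6.11+0.786) = 49.72/6.896 = 7.209 mg/L.
Mixed L₀ = (6.11×1.57 + 0.786×68.3)/(6.896) = 63.28/6.896 = 9.176 mg/L.
Initial deficit D₀ = C_s − DO₀ = 8.89 − 7.209 = 1.681 mg/L.
t_c = (1/0.03100) ln[(0.317/0.286)(1 − 1.681×0.03100/(0.286×9.176))] = 32.26 × ln(1.086) = 2.673 d.
D_c = (0.286/0.317) × 9.176 × e^(−0.286×2.673) = 0.9022 × 9.176 × 0.4656 = 3.854 mg/L.
Minimum DO = 8.89 − 3.854 = 5.036 mg/L.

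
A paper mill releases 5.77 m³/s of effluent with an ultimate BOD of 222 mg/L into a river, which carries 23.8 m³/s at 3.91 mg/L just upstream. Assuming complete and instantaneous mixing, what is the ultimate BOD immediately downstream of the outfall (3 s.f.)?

Flow-weighted mixing: C = (Q_r C_r + Q_w C_w)/(Q_r + Q_w)
= (23.8×3.91 + 5.77×222)/(23.8 + 5.77) = 1374/29.57 = 46.47 mg/L.

46.5 mg/L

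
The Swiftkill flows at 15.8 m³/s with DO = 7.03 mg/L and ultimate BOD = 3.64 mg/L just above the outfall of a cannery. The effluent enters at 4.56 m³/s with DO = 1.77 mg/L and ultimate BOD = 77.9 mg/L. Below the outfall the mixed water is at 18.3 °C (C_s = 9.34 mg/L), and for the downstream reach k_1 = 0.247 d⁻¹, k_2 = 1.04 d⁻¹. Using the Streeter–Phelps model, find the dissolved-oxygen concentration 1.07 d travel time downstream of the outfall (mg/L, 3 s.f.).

Mixed DO = (15.8×7.03 + 4.56×1.77)/(15.8+4.56) = 119.1/20.36 = 5.852 mg/L.
Mixed L₀ = (15.8×3.64 + 4.56×77.9)/(20.36) = 412.7/20.36 = 20.27 mg/L.
Initial deficit D₀ = C_s − DO₀ = 9.34 − 5.852 = 3.488 mg/L.
D(1.07) = [0.247×20.27/(1.04−0.247)](e^(−0.247×1.07) − e^(−1.04×1.07)) + 3.488 e^(−1.04×1.07)
= 6.314 × (0.7678 − 0.3286) + 3.488 × 0.3286 = 3.919 mg/L.
DO = 9.34 − 3.919 = 5.421 mg/L.

DO ≈ 5.42 mg/L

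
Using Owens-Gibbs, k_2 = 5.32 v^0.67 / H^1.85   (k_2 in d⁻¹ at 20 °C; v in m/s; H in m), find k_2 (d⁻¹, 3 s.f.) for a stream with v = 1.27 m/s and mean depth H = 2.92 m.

k_2 ≈ 0.860 d⁻¹

k_2 = 5.32 × 1.27^0.67 / 2.92^1.85 = 5.32 × 1.174 / 7.260 = 0.8600 d⁻¹.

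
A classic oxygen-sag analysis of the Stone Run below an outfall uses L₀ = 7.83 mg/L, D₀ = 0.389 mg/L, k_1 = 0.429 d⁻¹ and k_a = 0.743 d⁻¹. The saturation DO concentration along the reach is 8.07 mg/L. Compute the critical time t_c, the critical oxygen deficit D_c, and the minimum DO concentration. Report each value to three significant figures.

t_c ≈ 1.63 d; D_c ≈ 2.25 mg/L; min DO ≈ 5.82 mg/L

t_c = [1/(k_a−k_1)] ln[(k_a/k_1)(1 − D₀(k_a−k_1)/(k_1 L₀))]
= [1/(0.743−0.429)] ln[(0.743/0.429)(1 − 0.389×0.3140/(0.429×7.83))]
= (1/0.3140) ln[1.732 × 0.9636] = 3.185 × ln(1.669) = 3.185 × 0.5122 = 1.631 d.
L(t_c) = L₀ e^(−k_1 t_c) = 7.83 × 0.4967 = 3.889 mg/L, and at the critical point k_a D_c = k_1 L, so D_c = (0.429/0.743) × 3.889 = 2.246 mg/L.
Minimum DO = C_s − D_c = 8.07 − 2.246 = 5.824 mg/L.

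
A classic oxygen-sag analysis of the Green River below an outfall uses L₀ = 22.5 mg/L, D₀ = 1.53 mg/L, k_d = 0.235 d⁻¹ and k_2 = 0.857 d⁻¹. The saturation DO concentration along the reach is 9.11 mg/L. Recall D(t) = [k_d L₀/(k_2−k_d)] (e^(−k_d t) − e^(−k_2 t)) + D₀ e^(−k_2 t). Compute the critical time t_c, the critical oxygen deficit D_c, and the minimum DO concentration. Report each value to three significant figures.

t_c = [1/(k_2−k_d)] ln[(k_2/k_d)(1 − D₀(k_2−k_d)/(k_d L₀))]
= [1/(0.857−0.235)] ln[(0.857/0.235)(1 − 1.53×0.6220/(0.235×22.5))]
= (1/0.6220) ln[3.647 × 0.8200] = 1.608 × ln(2.990) = 1.608 × 1.095 = 1.761 d.
L(t_c) = L₀ e^(−k_d t_c) = 22.5 × 0.6611 = 14.87 mg/L, and at the critical point k_2 D_c = k_d L, so D_c = (0.235/0.857) × 14.87 = 4.079 mg/L.
Minimum DO = C_s − D_c = 9.11 − 4.079 = 5.031 mg/L.

t_c ≈ 1.76 d; D_c ≈ 4.08 mg/L; min DO ≈ 5.03 mg/L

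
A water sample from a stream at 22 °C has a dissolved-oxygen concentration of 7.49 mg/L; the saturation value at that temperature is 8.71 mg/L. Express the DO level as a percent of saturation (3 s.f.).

% saturation = C/C_s × 100 = 7.49/8.71 × 100 = 86.0 %.

86.0 % saturation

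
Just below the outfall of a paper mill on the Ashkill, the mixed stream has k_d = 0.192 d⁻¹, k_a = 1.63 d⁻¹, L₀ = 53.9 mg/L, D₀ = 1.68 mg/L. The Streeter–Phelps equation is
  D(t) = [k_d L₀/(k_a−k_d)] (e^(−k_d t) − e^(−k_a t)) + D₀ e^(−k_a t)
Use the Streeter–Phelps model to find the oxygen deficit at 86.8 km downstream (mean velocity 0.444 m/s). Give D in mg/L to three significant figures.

Travel time t = x/v = 86.8 km / (0.444 m/s) = 86800 m / 0.444 m/s = 195500 s = 2.263 d.
k_d L₀/(k_a−k_d) = 0.192×53.9/(1.63−0.192) = 10.35/1.438 = 7.197 mg/L.
e^(−k_d t) = e^(−0.192×2.263) = 0.6476; e^(−k_a t) = e^(−1.63×2.263) = 0.02502.
D = 7.197 × (0.6476 − 0.02502) + 1.68 × 0.02502 = 4.481 + 0.04203 = 4.523 mg/L.

D ≈ 4.52 mg/L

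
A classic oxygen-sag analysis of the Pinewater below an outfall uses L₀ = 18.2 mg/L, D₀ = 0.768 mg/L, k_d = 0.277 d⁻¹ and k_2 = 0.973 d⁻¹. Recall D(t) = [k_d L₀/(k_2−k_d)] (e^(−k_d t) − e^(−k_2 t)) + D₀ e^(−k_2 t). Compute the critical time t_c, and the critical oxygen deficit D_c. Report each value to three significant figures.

t_c ≈ 1.64 d; D_c ≈ 3.29 mg/L

With k_2/k_d = 3.513 and 1 − D₀(k_2−k_d)/(k_d L₀) = 0.8940,
t_c = ln(3.513 × 0.8940) / (0.973 − 0.277) = ln(3.140) / 0.6960 = 1.144/0.6960 = 1.644 d.
D_c = (k_d/k_2) L₀ e^(−k_d t_c) = (0.277/0.973) × 18.2 × e^(−0.277×1.644) = 0.2847 × 18.2 × 0.6342 = 3.286 mg/L.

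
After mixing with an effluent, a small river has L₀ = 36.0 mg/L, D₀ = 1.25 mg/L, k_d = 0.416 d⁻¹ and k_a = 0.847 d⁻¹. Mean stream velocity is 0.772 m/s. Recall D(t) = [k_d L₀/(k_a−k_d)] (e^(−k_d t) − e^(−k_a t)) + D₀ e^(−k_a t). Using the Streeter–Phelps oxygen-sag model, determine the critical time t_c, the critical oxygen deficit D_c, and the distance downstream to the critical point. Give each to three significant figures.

t_c ≈ 1.56 d; D_c ≈ 9.22 mg/L; x_c ≈ 104 km

At the critical point dD/dt = 0, so k_d L₀ e^(−k_d t) = k_a D. Substituting D(t) from the Streeter–Phelps equation and solving for t gives
t_c = ln[(k_a/k_d)(1 − D₀(k_a−k_d)/(k_d L₀))] / (k_a−k_d).
Here k_a−k_d = 0.4310 d⁻¹ and 1 − D₀(k_a−k_d)/(k_d L₀) = 1 − 1.25×0.4310/(0.416×36.0) = 0.9640, so
t_c = ln(2.036 × 0.9640) / 0.4310 = 0.6744 / 0.4310 = 1.565 d.
L(t_c) = L₀ e^(−k_d t_c) = 36.0 × 0.5216 = 18.78 mg/L, and at the critical point k_a D_c = k_d L, so D_c = (0.416/0.847) × 18.78 = 9.222 mg/L.
x_c = v t_c = 0.772 m/s × 1.565 d × 86400 s/d = 104400 m ≈ 104 km.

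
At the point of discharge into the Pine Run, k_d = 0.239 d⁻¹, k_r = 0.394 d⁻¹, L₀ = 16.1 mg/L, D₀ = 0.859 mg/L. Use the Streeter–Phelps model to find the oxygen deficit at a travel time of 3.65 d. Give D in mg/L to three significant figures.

D ≈ 4.69 mg/L

k_d L₀/(k_r−k_d) = 0.239×16.1/(0.394−0.239) = 3.848/0.1550 = 24.83 mg/L.
e^(−k_d t) = e^(−0.239×3.650) = 0.4180; e^(−k_r t) = e^(−0.394×3.650) = 0.2374.
D = 24.83 × (0.4180 − 0.2374) + 0.859 × 0.2374 = 4.483 + 0.2039 = 4.687 mg/L.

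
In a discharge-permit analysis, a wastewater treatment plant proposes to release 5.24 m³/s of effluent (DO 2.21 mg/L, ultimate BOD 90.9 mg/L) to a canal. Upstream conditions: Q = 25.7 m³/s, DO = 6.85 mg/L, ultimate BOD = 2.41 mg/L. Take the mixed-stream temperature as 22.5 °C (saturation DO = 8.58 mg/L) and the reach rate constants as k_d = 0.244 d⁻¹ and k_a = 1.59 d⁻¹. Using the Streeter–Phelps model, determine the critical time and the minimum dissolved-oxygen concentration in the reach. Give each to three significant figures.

t_c ≈ 0.205 d; minimum DO ≈ 6.04 mg/L

Mixed DO = (25.7×6.85 + 5.24×2.21)/(25.7+5.24) = 187.6/30.94 = 6.064 mg/L.
Mixed L₀ = (25.7×2.41 + 5.24×90.9)/(30.94) = 538.3/30.94 = 17.40 mg/L.
Initial deficit D₀ = C_s − DO₀ = 8.58 − 6.064 = 2.516 mg/L.
t_c = (1/1.346) ln[(1.59/0.244)(1 − 2.516×1.346/(0.244×17.40))] = 0.7429 × ln(1.318) = 0.2051 d.
D_c = (0.244/1.59) × 17.40 × e^(−0.244×0.2051) = 0.1535 × 17.40 × 0.9512 = 2.539 mg/L.
Minimum DO = 8.58 − 2.539 = 6.041 mg/L.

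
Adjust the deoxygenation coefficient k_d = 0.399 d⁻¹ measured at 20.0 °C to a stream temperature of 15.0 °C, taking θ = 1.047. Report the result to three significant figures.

k_d ≈ 0.317 d⁻¹

k_d(T₂) = k_d(T₁) · θ^(T₂−T₁) = 0.399 × 1.047^(15.0−20.0)
= 0.399 × 1.047^-5.00 = 0.399 × 0.7948 = 0.3171 d⁻¹.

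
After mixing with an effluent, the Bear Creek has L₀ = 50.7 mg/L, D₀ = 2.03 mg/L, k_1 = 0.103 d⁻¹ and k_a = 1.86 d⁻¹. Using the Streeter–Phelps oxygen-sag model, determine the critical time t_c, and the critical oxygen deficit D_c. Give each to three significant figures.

At the critical point dD/dt = 0, so k_1 L₀ e^(−k_1 t) = k_a D. Substituting D(t) from the Streeter–Phelps equation and solving for t gives
t_c = ln[(k_a/k_1)(1 − D₀(k_a−k_1)/(k_1 L₀))] / (k_a−k_1).
Here k_a−k_1 = 1.757 d⁻¹ and 1 − D₀(k_a−k_1)/(k_1 L₀) = 1 − 2.03×1.757/(0.103×50.7) = 0.3170, so
t_c = ln(18.06 × 0.3170) / 1.757 = 1.745 / 1.757 = 0.9930 d.
D_c = (k_1/k_a) L₀ e^(−k_1 t_c) = (0.103/1.86) × 50.7 × e^(−0.103×0.9930) = 0.05538 × 50.7 × 0.9028 = 2.535 mg/L.

t_c ≈ 0.993 d; D_c ≈ 2.53 mg/L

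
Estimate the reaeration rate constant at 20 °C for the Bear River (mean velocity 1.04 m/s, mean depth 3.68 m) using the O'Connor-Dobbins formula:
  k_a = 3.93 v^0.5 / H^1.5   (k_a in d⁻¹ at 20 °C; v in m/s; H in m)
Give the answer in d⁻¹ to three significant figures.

k_a ≈ 0.568 d⁻¹

k_a = 3.93 × 1.04^0.5 / 3.68^1.5 = 3.93 × 1.020 / 7.059 = 0.5677 d⁻¹.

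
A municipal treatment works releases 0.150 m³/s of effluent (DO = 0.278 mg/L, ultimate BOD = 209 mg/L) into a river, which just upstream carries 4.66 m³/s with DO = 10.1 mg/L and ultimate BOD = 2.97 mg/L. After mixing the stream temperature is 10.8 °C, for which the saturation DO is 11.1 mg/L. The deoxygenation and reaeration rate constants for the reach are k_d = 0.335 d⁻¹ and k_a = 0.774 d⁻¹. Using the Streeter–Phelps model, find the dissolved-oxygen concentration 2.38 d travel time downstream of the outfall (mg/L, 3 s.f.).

DO ≈ 8.80 mg/L

Mixed DO = (4.66×10.1 + 0.150×0.278)/(4.66+0.150) = 47.11/4.810 = 9.794 mg/L.
Mixed L₀ = (4.66×2.97 + 0.150×209)/(4.810) = 45.19/4.810 = 9.395 mg/L.
Initial deficit D₀ = C_s − DO₀ = 11.1 − 9.794 = 1.306 mg/L.
D(2.38) = [0.335×9.395/(0.774−0.335)](e^(−0.335×2.38) − e^(−0.774×2.38)) + 1.306 e^(−0.774×2.38)
= 7.169 × (0.4505 − 0.1585) + 1.306 × 0.1585 = 2.301 mg/L.
DO = 11.1 − 2.301 = 8.799 mg/L.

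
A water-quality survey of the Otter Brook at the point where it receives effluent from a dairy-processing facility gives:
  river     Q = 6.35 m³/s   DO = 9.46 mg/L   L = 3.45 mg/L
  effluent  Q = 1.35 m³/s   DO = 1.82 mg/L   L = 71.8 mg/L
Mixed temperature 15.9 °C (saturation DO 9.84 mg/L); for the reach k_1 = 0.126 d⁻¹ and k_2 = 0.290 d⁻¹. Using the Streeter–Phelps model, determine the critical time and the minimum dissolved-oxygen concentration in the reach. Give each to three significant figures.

t_c ≈ 4.13 d; minimum DO ≈ 5.85 mg/L

Mixed DO = (6.35×9.46 + 1.35×1.82)/(6.35+1.35) = 62.53/7.700 = 8.121 mg/L.
Mixed L₀ = (6.35×3.45 + 1.35×71.8)/(7.700) = 118.8/7.700 = 15.43 mg/L.
Initial deficit D₀ = C_s − DO₀ = 9.84 − 8.121 = 1.719 mg/L.
t_c = (1/0.1640) ln[(0.290/0.126)(1 − 1.719×0.1640/(0.126×15.43))] = 6.098 × ln(1.968) = 4.128 d.
D_c = (0.126/0.290) × 15.43 × e^(−0.126×4.128) = 0.4345 × 15.43 × 0.5945 = 3.986 mg/L.
Minimum DO = 9.84 − 3.986 = 5.854 mg/L.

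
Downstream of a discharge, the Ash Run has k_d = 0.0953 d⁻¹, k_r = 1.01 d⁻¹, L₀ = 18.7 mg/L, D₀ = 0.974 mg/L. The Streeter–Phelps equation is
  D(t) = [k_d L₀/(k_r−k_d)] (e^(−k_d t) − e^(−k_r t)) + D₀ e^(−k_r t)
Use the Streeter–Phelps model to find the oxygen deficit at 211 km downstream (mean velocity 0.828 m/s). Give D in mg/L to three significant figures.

Travel time t = x/v = 211 km / (0.828 m/s) = 211000 m / 0.828 m/s = 254800 s = 2.949 d.
k_d L₀/(k_r−k_d) = 0.0953×18.7/(1.01−0.0953) = 1.782/0.9147 = 1.948 mg/L.
e^(−k_d t) = e^(−0.0953×2.949) = 0.7550; e^(−k_r t) = e^(−1.01×2.949) = 0.05085.
D = 1.948 × (0.7550 − 0.05085) + 0.974 × 0.05085 = 1.372 + 0.04953 = 1.421 mg/L.

D ≈ 1.42 mg/L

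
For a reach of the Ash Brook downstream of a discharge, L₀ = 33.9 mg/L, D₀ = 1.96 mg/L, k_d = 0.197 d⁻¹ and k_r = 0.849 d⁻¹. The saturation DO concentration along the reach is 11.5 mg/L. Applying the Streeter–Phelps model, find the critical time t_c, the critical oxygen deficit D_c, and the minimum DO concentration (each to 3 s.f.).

At the critical point dD/dt = 0, so k_d L₀ e^(−k_d t) = k_r D. Substituting D(t) from the Streeter–Phelps equation and solving for t gives
t_c = ln[(k_r/k_d)(1 − D₀(k_r−k_d)/(k_d L₀))] / (k_r−k_d).
Here k_r−k_d = 0.6520 d⁻¹ and 1 − D₀(k_r−k_d)/(k_d L₀) = 1 − 1.96×0.6520/(0.197×33.9) = 0.8086, so
t_c = ln(4.310 × 0.8086) / 0.6520 = 1.248 / 0.6520 = 1.915 d.
L(t_c) = L₀ e^(−k_d t_c) = 33.9 × 0.6858 = 23.25 mg/L, and at the critical point k_r D_c = k_d L, so D_c = (0.197/0.849) × 23.25 = 5.394 mg/L.
Minimum DO = C_s − D_c = 11.5 − 5.394 = 6.106 mg/L.

t_c ≈ 1.91 d; D_c ≈ 5.39 mg/L; min DO ≈ 6.11 mg/L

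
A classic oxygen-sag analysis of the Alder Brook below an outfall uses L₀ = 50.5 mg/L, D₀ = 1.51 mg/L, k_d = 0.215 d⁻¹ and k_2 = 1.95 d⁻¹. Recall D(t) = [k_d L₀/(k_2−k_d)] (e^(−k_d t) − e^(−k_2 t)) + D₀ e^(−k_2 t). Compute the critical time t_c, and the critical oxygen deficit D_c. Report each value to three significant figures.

At the critical point dD/dt = 0, so k_d L₀ e^(−k_d t) = k_2 D. Substituting D(t) from the Streeter–Phelps equation and solving for t gives
t_c = ln[(k_2/k_d)(1 − D₀(k_2−k_d)/(k_d L₀))] / (k_2−k_d).
Here k_2−k_d = 1.735 d⁻¹ and 1 − D₀(k_2−k_d)/(k_d L₀) = 1 − 1.51×1.735/(0.215×50.5) = 0.7587, so
t_c = ln(9.070 × 0.7587) / 1.735 = 1.929 / 1.735 = 1.112 d.
D_c = (k_d/k_2) L₀ e^(−k_d t_c) = (0.215/1.95) × 50.5 × e^(−0.215×1.112) = 0.1103 × 50.5 × 0.7874 = 4.384 mg/L.

t_c ≈ 1.11 d; D_c ≈ 4.38 mg/L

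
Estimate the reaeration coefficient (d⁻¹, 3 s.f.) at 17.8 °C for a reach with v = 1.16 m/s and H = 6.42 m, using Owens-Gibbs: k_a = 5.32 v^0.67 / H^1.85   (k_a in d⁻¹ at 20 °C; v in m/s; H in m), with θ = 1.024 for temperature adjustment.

k_a(20) = 5.32 × 1.16^0.67 / 6.42^1.85 = 5.32 × 1.105 / 31.18 = 0.1884 d⁻¹.
k_a(17.8) = 0.1884 × 1.024^(17.8−20) = 0.1884 × 0.9492 = 0.1789 d⁻¹.

k_a ≈ 0.179 d⁻¹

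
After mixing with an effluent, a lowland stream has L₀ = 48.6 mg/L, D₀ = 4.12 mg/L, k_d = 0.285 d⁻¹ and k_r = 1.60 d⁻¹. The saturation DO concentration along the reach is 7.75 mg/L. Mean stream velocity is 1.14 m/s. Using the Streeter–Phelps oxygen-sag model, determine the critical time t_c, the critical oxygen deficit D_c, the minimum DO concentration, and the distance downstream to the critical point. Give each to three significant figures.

t_c ≈ 0.935 d; D_c ≈ 6.63 mg/L; min DO ≈ 1.12 mg/L; x_c ≈ 92.1 km

t_c = [1/(k_r−k_d)] ln[(k_r/k_d)(1 − D₀(k_r−k_d)/(k_d L₀))]
= [1/(1.60−0.285)] ln[(1.60/0.285)(1 − 4.12×1.315/(0.285×48.6))]
= (1/1.315) ln[5.614 × 0.6089] = 0.7605 × ln(3.418) = 0.7605 × 1.229 = 0.9347 d.
D_c = (k_d/k_r) L₀ e^(−k_d t_c) = (0.285/1.60) × 48.6 × e^(−0.285×0.9347) = 0.1781 × 48.6 × 0.7661 = 6.632 mg/L.
Minimum DO = C_s − D_c = 7.75 − 6.632 = 1.118 mg/L.
x_c = v t_c = 1.14 m/s × 0.9347 d × 86400 s/d = 92060 m ≈ 92.1 km.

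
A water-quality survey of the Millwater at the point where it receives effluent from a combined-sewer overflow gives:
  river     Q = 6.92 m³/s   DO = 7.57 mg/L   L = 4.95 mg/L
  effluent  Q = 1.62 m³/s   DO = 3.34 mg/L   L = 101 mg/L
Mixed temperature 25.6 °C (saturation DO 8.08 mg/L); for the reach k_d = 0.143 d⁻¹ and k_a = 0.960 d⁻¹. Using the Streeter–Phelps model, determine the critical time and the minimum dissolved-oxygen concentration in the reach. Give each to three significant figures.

Mixed DO = (6.92×7.57 + 1.62×3.34)/(6.92+1.62) = 57.80/8.540 = 6.768 mg/L.
Mixed L₀ = (6.92×4.95 + 1.62×101)/(8.540) = 197.9/8.540 = 23.17 mg/L.
Initial deficit D₀ = C_s − DO₀ = 8.08 − 6.768 = 1.312 mg/L.
t_c = (1/0.8170) ln[(0.960/0.143)(1 − 1.312×0.8170/(0.143×23.17))] = 1.224 × ln(4.541) = 1.852 d.
D_c = (0.143/0.960) × 23.17 × e^(−0.143×1.852) = 0.1490 × 23.17 × 0.7673 = 2.648 mg/L.
Minimum DO = 8.08 − 2.648 = 5.432 mg/L.

t_c ≈ 1.85 d; minimum DO ≈ 5.43 mg/L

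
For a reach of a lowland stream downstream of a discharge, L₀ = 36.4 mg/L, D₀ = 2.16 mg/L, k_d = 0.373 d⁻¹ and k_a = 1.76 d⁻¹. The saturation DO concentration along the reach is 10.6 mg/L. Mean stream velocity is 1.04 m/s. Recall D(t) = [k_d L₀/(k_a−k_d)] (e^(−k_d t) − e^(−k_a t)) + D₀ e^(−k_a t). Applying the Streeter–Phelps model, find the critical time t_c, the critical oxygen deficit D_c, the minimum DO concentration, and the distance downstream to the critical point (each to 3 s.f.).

t_c = [1/(k_a−k_d)] ln[(k_a/k_d)(1 − D₀(k_a−k_d)/(k_d L₀))]
= [1/(1.76−0.373)] ln[(1.76/0.373)(1 − 2.16×1.387/(0.373×36.4))]
= (1/1.387) ln[4.718 × 0.7793] = 0.7210 × ln(3.677) = 0.7210 × 1.302 = 0.9389 d.
L(t_c) = L₀ e^(−k_d t_c) = 36.4 × 0.7046 = 25.65 mg/L, and at the critical point k_a D_c = k_d L, so D_c = (0.373/1.76) × 25.65 = 5.435 mg/L.
Minimum DO = C_s − D_c = 10.6 − 5.435 = 5.165 mg/L.
x_c = v t_c = 1.04 m/s × 0.9389 d × 86400 s/d = 84360 m ≈ 84.4 km.

t_c ≈ 0.939 d; D_c ≈ 5.44 mg/L; min DO ≈ 5.16 mg/L; x_c ≈ 84.4 km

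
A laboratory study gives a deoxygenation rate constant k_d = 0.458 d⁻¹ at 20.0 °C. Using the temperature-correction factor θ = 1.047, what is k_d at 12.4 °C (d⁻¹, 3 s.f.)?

k_d(T₂) = k_d(T₁) · θ^(T₂−T₁) = 0.458 × 1.047^(12.4−20.0)
= 0.458 × 1.047^-7.60 = 0.458 × 0.7054 = 0.3231 d⁻¹.

k_d ≈ 0.323 d⁻¹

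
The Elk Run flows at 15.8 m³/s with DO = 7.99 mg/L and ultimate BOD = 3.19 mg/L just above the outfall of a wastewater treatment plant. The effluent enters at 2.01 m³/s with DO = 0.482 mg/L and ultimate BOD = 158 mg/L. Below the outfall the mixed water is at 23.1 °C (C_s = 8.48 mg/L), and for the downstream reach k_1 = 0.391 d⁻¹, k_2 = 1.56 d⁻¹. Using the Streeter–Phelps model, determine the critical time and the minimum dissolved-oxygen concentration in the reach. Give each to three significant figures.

t_c ≈ 1.00 d; minimum DO ≈ 4.98 mg/L

Mixed DO = (15.8×7.99 + 2.01×0.482)/(15.8+2.01) = 127.2/17.81 = 7.143 mg/L.
Mixed L₀ = (15.8×3.19 + 2.01×158)/(17.81) = 368.0/17.81 = 20.66 mg/L.
Initial deficit D₀ = C_s − DO₀ = 8.48 − 7.143 = 1.337 mg/L.
t_c = (1/1.169) ln[(1.56/0.391)(1 − 1.337×1.169/(0.391×20.66))] = 0.8554 × ln(3.218) = 0.9997 d.
D_c = (0.391/1.56) × 20.66 × e^(−0.391×0.9997) = 0.2506 × 20.66 × 0.6765 = 3.503 mg/L.
Minimum DO = 8.48 − 3.503 = 4.977 mg/L.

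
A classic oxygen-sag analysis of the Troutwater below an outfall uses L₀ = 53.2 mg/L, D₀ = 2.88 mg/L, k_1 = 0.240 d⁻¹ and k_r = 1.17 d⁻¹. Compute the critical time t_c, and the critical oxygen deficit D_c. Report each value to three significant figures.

t_c ≈ 1.45 d; D_c ≈ 7.71 mg/L

With k_r/k_1 = 4.875 and 1 − D₀(k_r−k_1)/(k_1 L₀) = 0.7902,
t_c = ln(4.875 × 0.7902) / (1.17 − 0.240) = ln(3.852) / 0.9300 = 1.349/0.9300 = 1.450 d.
L(t_c) = L₀ e^(−k_1 t_c) = 53.2 × 0.7061 = 37.56 mg/L, and at the critical point k_r D_c = k_1 L, so D_c = (0.240/1.17) × 37.56 = 7.705 mg/L.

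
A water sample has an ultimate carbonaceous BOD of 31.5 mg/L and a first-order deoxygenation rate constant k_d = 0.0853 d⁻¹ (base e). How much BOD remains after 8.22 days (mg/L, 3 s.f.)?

L ≈ 15.6 mg/L

L_t = L₀ e^(−k_d t) = 31.5 × e^(−0.0853×8.22) = 31.5 × 0.4960 = 15.62 mg/L.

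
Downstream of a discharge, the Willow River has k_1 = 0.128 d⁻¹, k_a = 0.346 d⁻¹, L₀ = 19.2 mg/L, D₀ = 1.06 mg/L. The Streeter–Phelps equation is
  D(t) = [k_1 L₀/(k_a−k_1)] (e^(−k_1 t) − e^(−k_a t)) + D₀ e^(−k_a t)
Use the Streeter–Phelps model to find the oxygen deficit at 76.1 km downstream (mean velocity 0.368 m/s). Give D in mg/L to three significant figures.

D ≈ 3.84 mg/L

Travel time t = x/v = 76.1 km / (0.368 m/s) = 76100 m / 0.368 m/s = 206800 s = 2.393 d.
k_1 L₀/(k_a−k_1) = 0.128×19.2/(0.346−0.128) = 2.458/0.2180 = 11.27 mg/L.
e^(−k_1 t) = e^(−0.128×2.393) = 0.7361; e^(−k_a t) = e^(−0.346×2.393) = 0.4369.
D = 11.27 × (0.7361 − 0.4369) + 1.06 × 0.4369 = 3.374 + 0.4631 = 3.837 mg/L.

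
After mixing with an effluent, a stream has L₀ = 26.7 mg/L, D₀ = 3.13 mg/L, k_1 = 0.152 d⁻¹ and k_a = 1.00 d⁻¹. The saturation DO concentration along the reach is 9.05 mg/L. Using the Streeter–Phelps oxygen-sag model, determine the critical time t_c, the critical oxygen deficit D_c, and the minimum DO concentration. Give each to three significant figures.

t_c ≈ 0.970 d; D_c ≈ 3.50 mg/L; min DO ≈ 5.55 mg/L

At the critical point dD/dt = 0, so k_1 L₀ e^(−k_1 t) = k_a D. Substituting D(t) from the Streeter–Phelps equation and solving for t gives
t_c = ln[(k_a/k_1)(1 − D₀(k_a−k_1)/(k_1 L₀))] / (k_a−k_1).
Here k_a−k_1 = 0.8480 d⁻¹ and 1 − D₀(k_a−k_1)/(k_1 L₀) = 1 − 3.13×0.8480/(0.152×26.7) = 0.3460, so
t_c = ln(6.579 × 0.3460) / 0.8480 = 0.8225 / 0.8480 = 0.9700 d.
D_c = (k_1/k_a) L₀ e^(−k_1 t_c) = (0.152/1.00) × 26.7 × e^(−0.152×0.9700) = 0.1520 × 26.7 × 0.8629 = 3.502 mg/L.
Minimum DO = C_s − D_c = 9.05 − 3.502 = 5.548 mg/L.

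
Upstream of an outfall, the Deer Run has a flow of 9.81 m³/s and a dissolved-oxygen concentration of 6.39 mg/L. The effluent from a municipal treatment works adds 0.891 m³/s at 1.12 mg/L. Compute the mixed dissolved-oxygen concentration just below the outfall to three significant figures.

Flow-weighted mixing: C = (Q_r C_r + Q_w C_w)/(Q_r + Q_w)
= (9.81×6.39 + 0.891×1.12)/(9.81 + 0.891) = 63.68/10.70 = 5.951 mg/L.

5.95 mg/L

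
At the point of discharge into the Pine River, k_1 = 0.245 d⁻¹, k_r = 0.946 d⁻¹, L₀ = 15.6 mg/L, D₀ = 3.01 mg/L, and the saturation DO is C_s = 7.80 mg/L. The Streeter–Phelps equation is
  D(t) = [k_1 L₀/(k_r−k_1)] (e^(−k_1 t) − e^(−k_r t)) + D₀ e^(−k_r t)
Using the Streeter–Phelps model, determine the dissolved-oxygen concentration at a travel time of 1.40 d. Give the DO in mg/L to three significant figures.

k_1 L₀/(k_r−k_1) = 0.245×15.6/(0.946−0.245) = 3.822/0.7010 = 5.452 mg/L.
e^(−k_1 t) = e^(−0.245×1.400) = 0.7096; e^(−k_r t) = e^(−0.946×1.400) = 0.2660.
D = 5.452 × (0.7096 − 0.2660) + 3.01 × 0.2660 = 2.419 + 0.8005 = 3.220 mg/L.
DO = C_s − D = 7.80 − 3.220 = 4.580 mg/L.

DO ≈ 4.58 mg/L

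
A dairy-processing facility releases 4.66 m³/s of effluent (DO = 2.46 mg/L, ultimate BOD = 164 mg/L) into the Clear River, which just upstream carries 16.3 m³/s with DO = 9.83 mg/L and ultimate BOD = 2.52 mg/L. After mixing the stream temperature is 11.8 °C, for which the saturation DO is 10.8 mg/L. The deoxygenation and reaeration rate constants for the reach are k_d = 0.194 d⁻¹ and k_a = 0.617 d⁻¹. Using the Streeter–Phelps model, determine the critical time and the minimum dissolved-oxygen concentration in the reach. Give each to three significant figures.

t_c ≈ 2.36 d; minimum DO ≈ 3.15 mg/L

Mixed DO = (16.3×9.83 + 4.66×2.46)/(16.3+4.66) = 171.7/20.96 = 8.191 mg/L.
Mixed L₀ = (16.3×2.52 + 4.66×164)/(20.96) = 805.3/20.96 = 38.42 mg/L.
Initial deficit D₀ = C_s − DO₀ = 10.8 − 8.191 = 2.609 mg/L.
t_c = (1/0.4230) ln[(0.617/0.194)(1 − 2.609×0.4230/(0.194×38.42))] = 2.364 × ln(2.710) = 2.357 d.
D_c = (0.194/0.617) × 38.42 × e^(−0.194×2.357) = 0.3144 × 38.42 × 0.6331 = 7.648 mg/L.
Minimum DO = 10.8 − 7.648 = 3.152 mg/L.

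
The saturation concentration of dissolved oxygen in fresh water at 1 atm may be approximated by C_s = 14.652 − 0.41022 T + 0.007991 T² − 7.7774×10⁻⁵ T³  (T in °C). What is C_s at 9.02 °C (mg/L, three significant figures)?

C_s = 14.652 − 0.41022×9.02 + 0.007991×9.02² − 7.7774×10⁻⁵×9.02³ = 11.54 mg/L.

C_s ≈ 11.5 mg/L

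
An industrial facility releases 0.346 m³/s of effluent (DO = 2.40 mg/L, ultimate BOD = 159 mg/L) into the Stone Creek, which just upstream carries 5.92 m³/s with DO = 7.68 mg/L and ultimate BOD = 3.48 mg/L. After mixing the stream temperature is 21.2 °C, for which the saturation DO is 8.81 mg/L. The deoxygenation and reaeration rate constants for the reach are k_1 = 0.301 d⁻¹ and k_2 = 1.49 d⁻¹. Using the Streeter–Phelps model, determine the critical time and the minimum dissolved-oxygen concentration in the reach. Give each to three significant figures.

t_c ≈ 0.819 d; minimum DO ≈ 6.90 mg/L

Mixed DO = (5.92×7.68 + 0.346×2.40)/(5.92+0.346) = 46.30/6.266 = 7.388 mg/L.
Mixed L₀ = (5.92×3.48 + 0.346×159)/(6.266) = 75.62/6.266 = 12.07 mg/L.
Initial deficit D₀ = C_s − DO₀ = 8.81 − 7.388 = 1.422 mg/L.
t_c = (1/1.189) ln[(1.49/0.301)(1 − 1.422×1.189/(0.301×12.07))] = 0.8410 × ln(2.647) = 0.8186 d.
D_c = (0.301/1.49) × 12.07 × e^(−0.301×0.8186) = 0.2020 × 12.07 × 0.7816 = 1.905 mg/L.
Minimum DO = 8.81 − 1.905 = 6.905 mg/L.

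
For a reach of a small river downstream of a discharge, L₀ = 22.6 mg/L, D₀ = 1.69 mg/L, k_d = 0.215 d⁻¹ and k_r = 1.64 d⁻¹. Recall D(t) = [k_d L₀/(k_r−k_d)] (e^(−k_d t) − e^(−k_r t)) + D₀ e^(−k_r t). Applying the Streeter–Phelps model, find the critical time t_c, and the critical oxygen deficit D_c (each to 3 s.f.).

t_c ≈ 0.946 d; D_c ≈ 2.42 mg/L

t_c = [1/(k_r−k_d)] ln[(k_r/k_d)(1 − D₀(k_r−k_d)/(k_d L₀))]
= [1/(1.64−0.215)] ln[(1.64/0.215)(1 − 1.69×1.425/(0.215×22.6))]
= (1/1.425) ln[7.628 × 0.5044] = 0.7018 × ln(3.847) = 0.7018 × 1.347 = 0.9455 d.
D_c = (k_d/k_r) L₀ e^(−k_d t_c) = (0.215/1.64) × 22.6 × e^(−0.215×0.9455) = 0.1311 × 22.6 × 0.8160 = 2.418 mg/L.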